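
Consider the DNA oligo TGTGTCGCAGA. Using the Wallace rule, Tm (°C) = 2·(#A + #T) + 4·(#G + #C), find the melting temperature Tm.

34°C

Counting bases: T=3, A=2, C=2, G=4
AT pairs contribute 5, GC pairs contribute 6.
Tm = 2×5 + 4×6 = 34°C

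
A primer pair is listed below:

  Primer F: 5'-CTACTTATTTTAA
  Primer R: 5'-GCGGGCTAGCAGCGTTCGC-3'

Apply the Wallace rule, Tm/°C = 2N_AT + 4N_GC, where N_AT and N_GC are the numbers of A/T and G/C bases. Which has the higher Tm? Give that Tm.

Primer F: A+T=11, G+C=2 → Tm = 2(11)+4(2) = 30°C
Primer R: A+T=5, G+C=14 → Tm = 2(5)+4(14) = 66°C
30°C vs 66°C → primer R is higher.

Primer R, 66°C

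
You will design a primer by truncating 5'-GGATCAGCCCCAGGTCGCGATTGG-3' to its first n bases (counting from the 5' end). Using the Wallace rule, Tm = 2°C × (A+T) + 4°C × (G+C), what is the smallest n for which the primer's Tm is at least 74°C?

n = 23

First 22 bases: GGATCAGCCCCAGGTCGCGATT → Tm = 72°C (< 74°C)
First 23 bases: GGATCAGCCCCAGGTCGCGATTG → Tm = 76°C (≥ 74°C)
Since every base adds ≥2°C, Tm only increases with n, so the threshold is first crossed at n = 23.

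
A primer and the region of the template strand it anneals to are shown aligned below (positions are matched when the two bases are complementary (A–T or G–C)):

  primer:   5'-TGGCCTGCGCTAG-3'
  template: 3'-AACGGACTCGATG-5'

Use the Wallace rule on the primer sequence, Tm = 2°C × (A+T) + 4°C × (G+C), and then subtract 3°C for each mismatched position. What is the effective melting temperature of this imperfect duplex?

35°C

Primer base counts: A=1, T=3, G=5, C=4 → A+T=4, G+C=9
Perfect-match Tm = 2(4) + 4(9) = 8 + 36 = 44°C
Mismatches (positions where the bases are not complementary): 3 (at positions 2, 8, 13)
Effective Tm = 44 − 3×3 = 44 − 9 = 35°C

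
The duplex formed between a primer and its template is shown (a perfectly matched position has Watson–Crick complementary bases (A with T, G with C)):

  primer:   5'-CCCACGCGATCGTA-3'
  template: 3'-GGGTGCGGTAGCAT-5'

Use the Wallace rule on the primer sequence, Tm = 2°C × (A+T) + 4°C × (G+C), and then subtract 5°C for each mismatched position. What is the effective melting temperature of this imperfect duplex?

Primer base counts: A=3, T=2, G=3, C=6 → A+T=5, G+C=9
Perfect-match Tm = 2(5) + 4(9) = 10 + 36 = 46°C
Mismatches (positions where the bases are not complementary): 1 (at position 8)
Effective Tm = 46 − 1×5 = 46 − 5 = 41°C

41°C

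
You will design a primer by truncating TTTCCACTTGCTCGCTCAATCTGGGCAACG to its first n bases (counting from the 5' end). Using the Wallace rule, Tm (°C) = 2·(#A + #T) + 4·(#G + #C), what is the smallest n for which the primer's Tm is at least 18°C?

First 6 bases: TTTCCA → Tm = 16°C (< 18°C)
First 7 bases: TTTCCAC → Tm = 20°C (≥ 18°C)
Each additional base adds 2°C (A/T) or 4°C (G/C), so Tm is non-decreasing in n; n = 7 is the first length to reach 18°C.

n = 7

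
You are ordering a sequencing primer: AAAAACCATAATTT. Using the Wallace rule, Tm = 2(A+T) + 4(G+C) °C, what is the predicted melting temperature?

Base counts: C=2, G=0, T=4, A=8
A+T = 12, G+C = 2
Tm = 2(12) + 4(2) = 24 + 8 = 32°C

32°C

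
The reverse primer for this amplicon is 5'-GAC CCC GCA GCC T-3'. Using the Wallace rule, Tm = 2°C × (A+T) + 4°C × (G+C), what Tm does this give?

Scanning the sequence gives T=1, G=3, C=7, A=2.
A+T = 3, G+C = 10
Tm = 2(3) + 4(10) = 6 + 40 = 46°C

46°C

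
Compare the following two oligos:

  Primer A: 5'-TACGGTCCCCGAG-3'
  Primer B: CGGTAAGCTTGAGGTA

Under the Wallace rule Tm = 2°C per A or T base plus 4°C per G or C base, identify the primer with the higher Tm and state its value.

Primer A: A+T=4, G+C=9 → Tm = 2(4)+4(9) = 44°C
Primer B: A+T=8, G+C=8 → Tm = 2(8)+4(8) = 48°C
44°C vs 48°C → primer B is higher.

Primer B, 48°C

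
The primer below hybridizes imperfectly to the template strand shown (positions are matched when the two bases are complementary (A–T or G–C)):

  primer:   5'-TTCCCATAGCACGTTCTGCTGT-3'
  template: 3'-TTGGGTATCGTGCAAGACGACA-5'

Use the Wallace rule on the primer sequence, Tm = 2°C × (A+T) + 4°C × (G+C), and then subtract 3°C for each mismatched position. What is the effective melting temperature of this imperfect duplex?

60°C

Primer base counts: A=3, T=8, G=4, C=7 → A+T=11, G+C=11
Perfect-match Tm = 2(11) + 4(11) = 22 + 44 = 66°C
Mismatches (positions where the bases are not complementary): 2 (at positions 1, 2)
Effective Tm = 66 − 2×3 = 66 − 6 = 60°C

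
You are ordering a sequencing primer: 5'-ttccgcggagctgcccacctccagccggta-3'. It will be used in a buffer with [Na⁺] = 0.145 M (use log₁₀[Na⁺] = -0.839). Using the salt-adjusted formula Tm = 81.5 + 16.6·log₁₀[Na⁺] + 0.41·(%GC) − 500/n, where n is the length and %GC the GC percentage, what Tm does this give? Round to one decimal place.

79.6°C

Length n = 30. Scanning the sequence gives A=4, T=5, G=8, C=13.
G+C = 21, so %GC = 21/30 × 100 = 70%
Salt term: 16.6 × (-0.839) = -13.927
GC term: 0.41 × 70 = 28.7; length term: −500/30 = −16.667
Tm = 81.5 + (-13.927) + 28.7 − 16.667 = 79.606 → 79.6°C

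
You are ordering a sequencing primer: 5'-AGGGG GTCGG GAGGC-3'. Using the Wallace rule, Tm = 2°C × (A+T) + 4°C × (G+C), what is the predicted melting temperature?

Base counts: T=1, A=2, G=10, C=2
A+T = 3, G+C = 12
Tm = 4·12 + 2·3 = 48 + 6 = 54°C

54°C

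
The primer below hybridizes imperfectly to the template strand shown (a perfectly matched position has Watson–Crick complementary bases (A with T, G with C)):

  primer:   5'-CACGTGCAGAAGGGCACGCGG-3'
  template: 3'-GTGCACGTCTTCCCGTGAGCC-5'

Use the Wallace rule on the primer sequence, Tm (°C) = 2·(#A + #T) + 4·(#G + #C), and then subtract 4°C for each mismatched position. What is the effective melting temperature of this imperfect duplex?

68°C

Primer base counts: A=5, T=1, G=9, C=6 → A+T=6, G+C=15
Perfect-match Tm = 2(6) + 4(15) = 12 + 60 = 72°C
Mismatches (positions where the bases are not complementary): 1 (at position 18)
Effective Tm = 72 − 1×4 = 72 − 4 = 68°C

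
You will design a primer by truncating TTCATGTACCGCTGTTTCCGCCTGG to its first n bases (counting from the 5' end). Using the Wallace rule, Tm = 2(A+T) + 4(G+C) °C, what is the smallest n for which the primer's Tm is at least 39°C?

n = 14

First 13 bases: TTCATGTACCGCT → Tm = 38°C (< 39°C)
First 14 bases: TTCATGTACCGCTG → Tm = 42°C (≥ 39°C)
Since every base adds ≥2°C, Tm only increases with n, so the threshold is first crossed at n = 14.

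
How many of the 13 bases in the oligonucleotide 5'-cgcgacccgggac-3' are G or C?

11

Scanning the sequence gives G=5, T=0, C=6, A=2.
G+C = 5 + 6 = 11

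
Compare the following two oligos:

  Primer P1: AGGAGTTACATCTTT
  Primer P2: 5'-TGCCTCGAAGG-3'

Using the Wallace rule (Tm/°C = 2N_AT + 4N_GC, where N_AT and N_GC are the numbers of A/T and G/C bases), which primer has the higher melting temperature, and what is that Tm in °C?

Primer P1, 40°C

Primer P1: A+T=10, G+C=5 → Tm = 2(10)+4(5) = 40°C
Primer P2: A+T=4, G+C=7 → Tm = 2(4)+4(7) = 36°C
40°C vs 36°C → primer P1 is higher.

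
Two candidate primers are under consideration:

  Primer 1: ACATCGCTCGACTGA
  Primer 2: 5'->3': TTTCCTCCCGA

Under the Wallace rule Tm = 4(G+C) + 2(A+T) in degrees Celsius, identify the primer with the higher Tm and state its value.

Primer 1: A+T=7, G+C=8 → Tm = 2(7)+4(8) = 46°C
Primer 2: A+T=5, G+C=6 → Tm = 2(5)+4(6) = 34°C
46°C vs 34°C → primer 1 is higher.

Primer 1, 46°C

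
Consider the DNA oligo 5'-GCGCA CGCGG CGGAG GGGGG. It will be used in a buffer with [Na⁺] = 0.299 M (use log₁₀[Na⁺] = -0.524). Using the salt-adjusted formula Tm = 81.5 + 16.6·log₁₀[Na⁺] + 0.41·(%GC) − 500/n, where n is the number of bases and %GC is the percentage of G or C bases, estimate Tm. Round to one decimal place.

Length n = 20. Scanning the sequence gives A=2, T=0, G=13, C=5.
G+C = 18, so %GC = 18/20 × 100 = 90%
Salt term: 16.6 × (-0.524) = -8.698
GC term: 0.41 × 90 = 36.9; length term: −500/20 = −25
Tm = 81.5 + (-8.698) + 36.9 − 25 = 84.702 → 84.7°C

84.7°C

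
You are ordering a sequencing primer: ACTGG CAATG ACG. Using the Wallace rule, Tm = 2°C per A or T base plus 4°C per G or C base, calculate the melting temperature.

40°C

Base counts: T=2, C=3, A=4, G=4
A+T = 6, G+C = 7
Tm = 2×6 + 4×7 = 40°C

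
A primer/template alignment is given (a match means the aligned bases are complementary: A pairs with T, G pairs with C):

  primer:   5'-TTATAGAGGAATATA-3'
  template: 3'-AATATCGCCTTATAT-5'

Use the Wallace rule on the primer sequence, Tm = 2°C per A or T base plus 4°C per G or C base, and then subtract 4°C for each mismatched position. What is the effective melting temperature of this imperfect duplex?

32°C

Primer base counts: A=7, T=5, G=3, C=0 → A+T=12, G+C=3
Perfect-match Tm = 2(12) + 4(3) = 24 + 12 = 36°C
Mismatches (positions where the bases are not complementary): 1 (at position 7)
Effective Tm = 36 − 1×4 = 36 − 4 = 32°C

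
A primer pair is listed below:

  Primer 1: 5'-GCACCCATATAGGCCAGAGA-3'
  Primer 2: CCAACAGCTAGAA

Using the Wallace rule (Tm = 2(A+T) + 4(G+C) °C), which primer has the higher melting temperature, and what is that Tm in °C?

Primer 1: A+T=9, G+C=11 → Tm = 2(9)+4(11) = 62°C
Primer 2: A+T=7, G+C=6 → Tm = 2(7)+4(6) = 38°C
62°C vs 38°C → primer 1 is higher.

Primer 1, 62°C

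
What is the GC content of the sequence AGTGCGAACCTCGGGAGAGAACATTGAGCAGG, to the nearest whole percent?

56%

Counting bases: A=10, C=6, T=4, G=12
G+C = 12 + 6 = 18 out of 32 bases
%GC = 18/32 × 100 = 56.25% ≈ 56%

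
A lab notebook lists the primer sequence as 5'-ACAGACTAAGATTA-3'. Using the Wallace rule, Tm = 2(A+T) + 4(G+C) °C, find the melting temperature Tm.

Scanning the sequence gives T=3, A=7, C=2, G=2.
AT pairs contribute 10, GC pairs contribute 4.
Tm = 4·4 + 2·10 = 16 + 20 = 36°C

36°C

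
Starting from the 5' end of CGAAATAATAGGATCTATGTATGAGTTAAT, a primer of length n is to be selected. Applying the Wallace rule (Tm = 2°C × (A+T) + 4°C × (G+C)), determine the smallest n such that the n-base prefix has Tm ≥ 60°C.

First 22 bases: CGAAATAATAGGATCTATGTAT → Tm = 56°C (< 60°C)
First 23 bases: CGAAATAATAGGATCTATGTATG → Tm = 60°C (≥ 60°C)
Each additional base adds 2°C (A/T) or 4°C (G/C), so Tm is non-decreasing in n; n = 23 is the first length to reach 60°C.

n = 23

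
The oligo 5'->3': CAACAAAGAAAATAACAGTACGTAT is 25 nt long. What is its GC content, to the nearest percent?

Base counts: C=4, A=14, T=4, G=3
G+C = 3 + 4 = 7 out of 25 bases
%GC = 7/25 × 100 = 28% ≈ 28%

28%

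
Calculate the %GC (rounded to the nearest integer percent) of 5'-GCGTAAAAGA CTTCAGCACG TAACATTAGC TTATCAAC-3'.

Counting bases: A=14, G=6, T=9, C=9
G+C = 6 + 9 = 15 out of 38 bases
%GC = 15/38 × 100 = 39.47% ≈ 39%

39%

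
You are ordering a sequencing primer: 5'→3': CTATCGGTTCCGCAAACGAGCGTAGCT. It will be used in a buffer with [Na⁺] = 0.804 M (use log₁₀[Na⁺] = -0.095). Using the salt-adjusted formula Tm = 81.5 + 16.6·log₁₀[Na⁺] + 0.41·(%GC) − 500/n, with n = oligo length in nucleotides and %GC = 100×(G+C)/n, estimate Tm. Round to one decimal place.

84.2°C

Length n = 27. Counting bases: G=7, A=6, C=8, T=6
G+C = 15, so %GC = 15/27 × 100 = 55.556%
Salt term: 16.6 × (-0.095) = -1.577
GC term: 0.41 × 55.556 = 22.778; length term: −500/27 = −18.519
Tm = 81.5 + (-1.577) + 22.778 − 18.519 = 84.182 → 84.2°C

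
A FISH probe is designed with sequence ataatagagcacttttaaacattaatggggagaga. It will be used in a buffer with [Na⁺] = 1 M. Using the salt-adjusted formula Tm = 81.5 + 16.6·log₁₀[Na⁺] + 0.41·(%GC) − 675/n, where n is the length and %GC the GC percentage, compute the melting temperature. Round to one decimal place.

75.1°C

Length n = 35. Base counts: C=3, T=9, G=8, A=15
G+C = 11, so %GC = 11/35 × 100 = 31.429%
Salt term: 16.6 × (0) = 0
GC term: 0.41 × 31.429 = 12.886; length term: −675/35 = −19.286
Tm = 81.5 + (0) + 12.886 − 19.286 = 75.1 → 75.1°C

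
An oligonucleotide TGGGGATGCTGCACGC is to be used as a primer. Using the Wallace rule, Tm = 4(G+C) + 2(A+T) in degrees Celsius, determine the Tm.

Base counts: G=7, T=3, A=2, C=4
So N_AT = 5 and N_GC = 11.
Tm = 2×5 + 4×11 = 54°C

54°C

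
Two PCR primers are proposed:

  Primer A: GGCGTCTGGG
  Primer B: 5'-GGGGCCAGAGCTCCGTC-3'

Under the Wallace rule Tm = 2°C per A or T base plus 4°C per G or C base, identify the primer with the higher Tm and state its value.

Primer B, 60°C

Primer A: A+T=2, G+C=8 → Tm = 2(2)+4(8) = 36°C
Primer B: A+T=4, G+C=13 → Tm = 2(4)+4(13) = 60°C
36°C vs 60°C → primer B is higher.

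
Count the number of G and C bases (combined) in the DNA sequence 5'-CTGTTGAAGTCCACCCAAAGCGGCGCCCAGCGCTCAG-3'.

T=5, A=8, G=10, C=14
Total G or C: 10 + 14 = 24

24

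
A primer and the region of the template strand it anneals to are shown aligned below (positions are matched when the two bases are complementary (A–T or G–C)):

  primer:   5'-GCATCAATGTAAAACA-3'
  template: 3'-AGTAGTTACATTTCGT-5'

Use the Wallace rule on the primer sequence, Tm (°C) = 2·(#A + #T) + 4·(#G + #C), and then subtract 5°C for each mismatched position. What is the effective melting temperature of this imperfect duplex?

32°C

Primer base counts: A=8, T=3, G=2, C=3 → A+T=11, G+C=5
Perfect-match Tm = 2(11) + 4(5) = 22 + 20 = 42°C
Mismatches (positions where the bases are not complementary): 2 (at positions 1, 14)
Effective Tm = 42 − 2×5 = 42 − 10 = 32°C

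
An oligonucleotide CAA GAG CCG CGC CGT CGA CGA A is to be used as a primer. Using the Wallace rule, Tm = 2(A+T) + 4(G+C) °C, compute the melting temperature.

Base counts: A=6, C=8, T=1, G=7
So N_AT = 7 and N_GC = 15.
Tm = 2(7) + 4(15) = 14 + 60 = 74°C

74°C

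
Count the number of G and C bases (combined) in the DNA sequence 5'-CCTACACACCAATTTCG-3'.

8

Base counts: C=7, G=1, A=5, T=4
G+C = 1 + 7 = 8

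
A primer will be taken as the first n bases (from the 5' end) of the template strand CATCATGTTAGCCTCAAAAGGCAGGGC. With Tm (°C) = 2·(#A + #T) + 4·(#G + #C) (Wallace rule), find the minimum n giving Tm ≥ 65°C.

n = 23

First 22 bases: CATCATGTTAGCCTCAAAAGGC → Tm = 64°C (< 65°C)
First 23 bases: CATCATGTTAGCCTCAAAAGGCA → Tm = 66°C (≥ 65°C)
Since every base adds ≥2°C, Tm only increases with n, so the threshold is first crossed at n = 23.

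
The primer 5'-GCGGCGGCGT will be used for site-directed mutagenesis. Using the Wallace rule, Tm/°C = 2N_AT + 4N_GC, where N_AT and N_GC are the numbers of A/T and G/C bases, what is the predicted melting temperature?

Scanning the sequence gives T=1, C=3, G=6, A=0.
A+T = 1, G+C = 9
Tm = 2×1 + 4×9 = 38°C

38°C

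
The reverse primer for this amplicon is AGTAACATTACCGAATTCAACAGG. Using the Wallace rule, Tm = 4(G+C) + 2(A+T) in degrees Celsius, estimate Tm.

C=5, T=5, G=4, A=10
A+T = 15, G+C = 9
Tm = 2(15) + 4(9) = 30 + 36 = 66°C

66°C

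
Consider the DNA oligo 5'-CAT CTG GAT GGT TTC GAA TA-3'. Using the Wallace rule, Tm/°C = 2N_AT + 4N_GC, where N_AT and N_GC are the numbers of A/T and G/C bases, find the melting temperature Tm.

56°C

Counting bases: A=5, G=5, C=3, T=7
So N_AT = 12 and N_GC = 8.
Tm = 4·8 + 2·12 = 32 + 24 = 56°C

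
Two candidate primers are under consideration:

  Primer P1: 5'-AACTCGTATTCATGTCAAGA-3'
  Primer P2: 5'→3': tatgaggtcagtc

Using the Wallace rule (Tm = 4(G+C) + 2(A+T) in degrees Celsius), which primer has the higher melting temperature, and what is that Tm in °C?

Primer P1: A+T=13, G+C=7 → Tm = 2(13)+4(7) = 54°C
Primer P2: A+T=7, G+C=6 → Tm = 2(7)+4(6) = 38°C
54°C vs 38°C → primer P1 is higher.

Primer P1, 54°C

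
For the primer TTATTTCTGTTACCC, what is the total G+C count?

5

C=4, T=8, G=1, A=2
G+C = 1 + 4 = 5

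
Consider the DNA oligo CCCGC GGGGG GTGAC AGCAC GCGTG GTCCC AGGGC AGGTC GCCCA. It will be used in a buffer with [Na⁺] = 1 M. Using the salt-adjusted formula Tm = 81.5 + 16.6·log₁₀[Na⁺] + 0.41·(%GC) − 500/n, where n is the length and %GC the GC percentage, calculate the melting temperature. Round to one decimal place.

Length n = 45. Scanning the sequence gives T=4, G=19, A=6, C=16.
G+C = 35, so %GC = 35/45 × 100 = 77.778%
Salt term: 16.6 × (0) = 0
GC term: 0.41 × 77.778 = 31.889; length term: −500/45 = −11.111
Tm = 81.5 + (0) + 31.889 − 11.111 = 102.278 → 102.3°C

102.3°C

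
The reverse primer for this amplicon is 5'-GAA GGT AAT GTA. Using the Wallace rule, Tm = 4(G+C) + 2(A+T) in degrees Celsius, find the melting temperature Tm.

Base counts: C=0, A=5, G=4, T=3
So N_AT = 8 and N_GC = 4.
Tm = 2×8 + 4×4 = 32°C

32°C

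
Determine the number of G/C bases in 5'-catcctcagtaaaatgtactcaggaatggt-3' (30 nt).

Scanning the sequence gives A=10, C=6, G=6, T=8.
Total G or C: 6 + 6 = 12

12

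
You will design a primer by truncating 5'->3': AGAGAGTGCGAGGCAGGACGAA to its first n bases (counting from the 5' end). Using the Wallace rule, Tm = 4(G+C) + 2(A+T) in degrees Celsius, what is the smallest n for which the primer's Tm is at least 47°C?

First 14 bases: AGAGAGTGCGAGGC → Tm = 46°C (< 47°C)
First 15 bases: AGAGAGTGCGAGGCA → Tm = 48°C (≥ 47°C)
Since every base adds ≥2°C, Tm only increases with n, so the threshold is first crossed at n = 15.

n = 15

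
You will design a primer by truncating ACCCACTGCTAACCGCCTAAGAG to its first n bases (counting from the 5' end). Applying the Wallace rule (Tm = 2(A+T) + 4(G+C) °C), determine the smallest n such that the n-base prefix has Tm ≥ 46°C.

n = 15

First 14 bases: ACCCACTGCTAACC → Tm = 44°C (< 46°C)
First 15 bases: ACCCACTGCTAACCG → Tm = 48°C (≥ 46°C)
Each additional base adds 2°C (A/T) or 4°C (G/C), so Tm is non-decreasing in n; n = 15 is the first length to reach 46°C.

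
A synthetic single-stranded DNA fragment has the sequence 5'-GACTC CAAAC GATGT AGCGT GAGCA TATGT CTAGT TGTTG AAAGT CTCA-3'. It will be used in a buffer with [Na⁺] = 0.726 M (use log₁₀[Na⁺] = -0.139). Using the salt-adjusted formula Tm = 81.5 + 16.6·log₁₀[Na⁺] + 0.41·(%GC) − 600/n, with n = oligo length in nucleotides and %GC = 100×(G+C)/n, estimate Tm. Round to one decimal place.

84.5°C

Length n = 49. Scanning the sequence gives G=12, T=14, C=9, A=14.
G+C = 21, so %GC = 21/49 × 100 = 42.857%
Salt term: 16.6 × (-0.139) = -2.307
GC term: 0.41 × 42.857 = 17.571; length term: −600/49 = −12.245
Tm = 81.5 + (-2.307) + 17.571 − 12.245 = 84.519 → 84.5°C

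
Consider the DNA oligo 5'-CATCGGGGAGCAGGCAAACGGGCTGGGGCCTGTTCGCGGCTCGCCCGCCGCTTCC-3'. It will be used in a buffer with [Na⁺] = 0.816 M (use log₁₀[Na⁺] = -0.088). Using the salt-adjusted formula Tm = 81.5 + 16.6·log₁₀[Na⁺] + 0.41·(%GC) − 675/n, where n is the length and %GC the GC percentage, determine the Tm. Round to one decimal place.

98.3°C

Length n = 55. Counting bases: T=8, A=6, C=20, G=21
G+C = 41, so %GC = 41/55 × 100 = 74.545%
Salt term: 16.6 × (-0.088) = -1.461
GC term: 0.41 × 74.545 = 30.563; length term: −675/55 = −12.273
Tm = 81.5 + (-1.461) + 30.563 − 12.273 = 98.329 → 98.3°C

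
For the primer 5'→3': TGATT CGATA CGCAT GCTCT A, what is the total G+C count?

9

Scanning the sequence gives A=5, C=5, G=4, T=7.
G+C = 4 + 5 = 9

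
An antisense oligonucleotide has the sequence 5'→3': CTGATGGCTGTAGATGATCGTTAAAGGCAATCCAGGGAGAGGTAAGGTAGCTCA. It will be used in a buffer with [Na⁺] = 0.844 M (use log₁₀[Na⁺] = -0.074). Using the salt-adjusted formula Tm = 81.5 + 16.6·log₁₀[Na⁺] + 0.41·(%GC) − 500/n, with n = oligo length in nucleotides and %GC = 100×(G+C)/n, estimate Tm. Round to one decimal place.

90.8°C

Length n = 54. A=16, C=8, G=18, T=12
G+C = 26, so %GC = 26/54 × 100 = 48.148%
Salt term: 16.6 × (-0.074) = -1.228
GC term: 0.41 × 48.148 = 19.741; length term: −500/54 = −9.259
Tm = 81.5 + (-1.228) + 19.741 − 9.259 = 90.754 → 90.8°C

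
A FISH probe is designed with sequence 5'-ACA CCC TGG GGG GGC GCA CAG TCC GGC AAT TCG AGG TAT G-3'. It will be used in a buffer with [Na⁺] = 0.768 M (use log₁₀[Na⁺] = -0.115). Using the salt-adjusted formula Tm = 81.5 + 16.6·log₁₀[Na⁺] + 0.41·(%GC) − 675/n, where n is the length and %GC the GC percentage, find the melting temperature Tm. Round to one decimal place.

Length n = 40. Scanning the sequence gives T=6, C=11, G=15, A=8.
G+C = 26, so %GC = 26/40 × 100 = 65%
Salt term: 16.6 × (-0.115) = -1.909
GC term: 0.41 × 65 = 26.65; length term: −675/40 = −16.875
Tm = 81.5 + (-1.909) + 26.65 − 16.875 = 89.366 → 89.4°C

89.4°C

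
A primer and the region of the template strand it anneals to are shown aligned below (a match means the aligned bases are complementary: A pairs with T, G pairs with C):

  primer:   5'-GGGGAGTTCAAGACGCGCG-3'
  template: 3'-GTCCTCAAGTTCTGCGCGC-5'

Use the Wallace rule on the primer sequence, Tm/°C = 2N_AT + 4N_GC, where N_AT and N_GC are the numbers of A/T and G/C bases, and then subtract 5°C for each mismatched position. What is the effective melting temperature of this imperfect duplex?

Primer base counts: A=4, T=2, G=9, C=4 → A+T=6, G+C=13
Perfect-match Tm = 2(6) + 4(13) = 12 + 52 = 64°C
Mismatches (positions where the bases are not complementary): 2 (at positions 1, 2)
Effective Tm = 64 − 2×5 = 64 − 10 = 54°C

54°C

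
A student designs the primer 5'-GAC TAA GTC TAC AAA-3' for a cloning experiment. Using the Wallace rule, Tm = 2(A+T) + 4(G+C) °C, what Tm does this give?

Counting bases: T=3, G=2, A=7, C=3
A+T = 10, G+C = 5
Tm = 4·5 + 2·10 = 20 + 20 = 40°C

40°C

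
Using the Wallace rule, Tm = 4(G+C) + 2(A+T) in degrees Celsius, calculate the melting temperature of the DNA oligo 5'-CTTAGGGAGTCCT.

Base counts: C=3, T=4, G=4, A=2
So N_AT = 6 and N_GC = 7.
Tm = 2×6 + 4×7 = 40°C

40°C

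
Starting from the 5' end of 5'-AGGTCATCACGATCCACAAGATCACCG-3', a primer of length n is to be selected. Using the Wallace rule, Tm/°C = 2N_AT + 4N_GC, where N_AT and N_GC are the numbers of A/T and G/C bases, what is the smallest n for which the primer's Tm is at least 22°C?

First 7 bases: AGGTCAT → Tm = 20°C (< 22°C)
First 8 bases: AGGTCATC → Tm = 24°C (≥ 22°C)
Since every base adds ≥2°C, Tm only increases with n, so the threshold is first crossed at n = 8.

n = 8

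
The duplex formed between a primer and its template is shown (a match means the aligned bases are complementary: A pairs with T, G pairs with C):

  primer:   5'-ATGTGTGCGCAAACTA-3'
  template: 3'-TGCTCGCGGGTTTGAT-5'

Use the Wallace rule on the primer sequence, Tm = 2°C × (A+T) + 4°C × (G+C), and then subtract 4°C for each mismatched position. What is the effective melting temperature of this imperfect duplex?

30°C

Primer base counts: A=5, T=4, G=4, C=3 → A+T=9, G+C=7
Perfect-match Tm = 2(9) + 4(7) = 18 + 28 = 46°C
Mismatches (positions where the bases are not complementary): 4 (at positions 2, 4, 6, 9)
Effective Tm = 46 − 4×4 = 46 − 16 = 30°C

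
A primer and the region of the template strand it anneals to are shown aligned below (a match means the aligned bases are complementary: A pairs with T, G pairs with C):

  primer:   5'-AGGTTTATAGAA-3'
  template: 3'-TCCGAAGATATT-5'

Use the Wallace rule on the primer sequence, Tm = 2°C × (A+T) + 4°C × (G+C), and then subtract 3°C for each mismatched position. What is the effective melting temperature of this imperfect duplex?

Primer base counts: A=5, T=4, G=3, C=0 → A+T=9, G+C=3
Perfect-match Tm = 2(9) + 4(3) = 18 + 12 = 30°C
Mismatches (positions where the bases are not complementary): 3 (at positions 4, 7, 10)
Effective Tm = 30 − 3×3 = 30 − 9 = 21°C

21°C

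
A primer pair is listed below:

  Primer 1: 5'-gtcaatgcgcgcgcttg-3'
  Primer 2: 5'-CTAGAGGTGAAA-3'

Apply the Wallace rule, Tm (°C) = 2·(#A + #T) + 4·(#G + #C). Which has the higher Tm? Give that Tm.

Primer 1, 56°C

Primer 1: A+T=6, G+C=11 → Tm = 2(6)+4(11) = 56°C
Primer 2: A+T=7, G+C=5 → Tm = 2(7)+4(5) = 34°C
56°C vs 34°C → primer 1 is higher.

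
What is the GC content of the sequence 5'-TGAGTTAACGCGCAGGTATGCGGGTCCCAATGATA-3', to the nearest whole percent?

51%

C=7, G=11, T=8, A=9
G+C = 11 + 7 = 18 out of 35 bases
%GC = 18/35 × 100 = 51.43% ≈ 51%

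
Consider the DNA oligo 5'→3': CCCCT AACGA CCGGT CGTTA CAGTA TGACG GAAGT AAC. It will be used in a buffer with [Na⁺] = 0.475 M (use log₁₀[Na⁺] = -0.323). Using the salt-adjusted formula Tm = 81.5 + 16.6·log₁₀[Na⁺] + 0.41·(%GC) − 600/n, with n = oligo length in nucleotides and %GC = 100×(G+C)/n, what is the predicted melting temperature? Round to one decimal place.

Length n = 38. C=11, G=9, T=7, A=11
G+C = 20, so %GC = 20/38 × 100 = 52.632%
Salt term: 16.6 × (-0.323) = -5.362
GC term: 0.41 × 52.632 = 21.579; length term: −600/38 = −15.789
Tm = 81.5 + (-5.362) + 21.579 − 15.789 = 81.928 → 81.9°C

81.9°C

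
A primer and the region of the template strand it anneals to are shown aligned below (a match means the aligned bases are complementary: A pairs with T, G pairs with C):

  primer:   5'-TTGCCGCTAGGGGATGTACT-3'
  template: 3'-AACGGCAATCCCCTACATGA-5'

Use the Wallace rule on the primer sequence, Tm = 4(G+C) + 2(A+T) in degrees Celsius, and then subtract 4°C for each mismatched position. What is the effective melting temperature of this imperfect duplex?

Primer base counts: A=3, T=6, G=7, C=4 → A+T=9, G+C=11
Perfect-match Tm = 2(9) + 4(11) = 18 + 44 = 62°C
Mismatches (positions where the bases are not complementary): 1 (at position 7)
Effective Tm = 62 − 1×4 = 62 − 4 = 58°C

58°C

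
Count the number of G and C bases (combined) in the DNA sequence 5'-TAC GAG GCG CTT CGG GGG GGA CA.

16

Base counts: T=3, C=5, A=4, G=11
G+C = 11 + 5 = 16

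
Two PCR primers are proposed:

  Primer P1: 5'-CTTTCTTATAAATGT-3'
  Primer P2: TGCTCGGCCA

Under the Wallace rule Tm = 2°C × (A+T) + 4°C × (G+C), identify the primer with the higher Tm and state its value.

Primer P1, 36°C

Primer P1: A+T=12, G+C=3 → Tm = 2(12)+4(3) = 36°C
Primer P2: A+T=3, G+C=7 → Tm = 2(3)+4(7) = 34°C
36°C vs 34°C → primer P1 is higher.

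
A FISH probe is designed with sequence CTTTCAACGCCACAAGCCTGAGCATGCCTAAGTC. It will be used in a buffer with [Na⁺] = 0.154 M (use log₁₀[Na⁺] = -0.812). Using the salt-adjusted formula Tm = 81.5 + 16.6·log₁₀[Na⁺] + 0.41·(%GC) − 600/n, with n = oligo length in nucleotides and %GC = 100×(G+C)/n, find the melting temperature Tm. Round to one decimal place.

Length n = 34. Base counts: C=12, G=6, T=7, A=9
G+C = 18, so %GC = 18/34 × 100 = 52.941%
Salt term: 16.6 × (-0.812) = -13.479
GC term: 0.41 × 52.941 = 21.706; length term: −600/34 = −17.647
Tm = 81.5 + (-13.479) + 21.706 − 17.647 = 72.08 → 72.1°C

72.1°C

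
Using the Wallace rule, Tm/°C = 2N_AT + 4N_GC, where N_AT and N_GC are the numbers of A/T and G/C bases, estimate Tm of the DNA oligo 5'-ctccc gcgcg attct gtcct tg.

Counting bases: G=5, T=7, C=9, A=1
So N_AT = 8 and N_GC = 14.
Tm = 2(8) + 4(14) = 16 + 56 = 72°C

72°C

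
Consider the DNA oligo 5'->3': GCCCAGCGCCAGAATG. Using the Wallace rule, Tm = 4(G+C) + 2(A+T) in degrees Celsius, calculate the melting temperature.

A=4, T=1, C=6, G=5
A+T = 5, G+C = 11
Tm = 2×5 + 4×11 = 54°C

54°C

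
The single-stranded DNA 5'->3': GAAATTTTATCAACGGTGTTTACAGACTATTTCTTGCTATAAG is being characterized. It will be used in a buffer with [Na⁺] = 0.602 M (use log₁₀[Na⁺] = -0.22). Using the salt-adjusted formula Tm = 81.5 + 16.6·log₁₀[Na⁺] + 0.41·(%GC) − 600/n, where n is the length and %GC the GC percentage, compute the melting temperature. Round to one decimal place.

Length n = 43. T=17, A=13, C=6, G=7
G+C = 13, so %GC = 13/43 × 100 = 30.233%
Salt term: 16.6 × (-0.22) = -3.652
GC term: 0.41 × 30.233 = 12.396; length term: −600/43 = −13.953
Tm = 81.5 + (-3.652) + 12.396 − 13.953 = 76.291 → 76.3°C

76.3°C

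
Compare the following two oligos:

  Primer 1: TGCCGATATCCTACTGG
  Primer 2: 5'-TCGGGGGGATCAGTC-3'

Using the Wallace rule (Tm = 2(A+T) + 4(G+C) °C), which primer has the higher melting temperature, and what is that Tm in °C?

Primer 1: A+T=8, G+C=9 → Tm = 2(8)+4(9) = 52°C
Primer 2: A+T=5, G+C=10 → Tm = 2(5)+4(10) = 50°C
52°C vs 50°C → primer 1 is higher.

Primer 1, 52°C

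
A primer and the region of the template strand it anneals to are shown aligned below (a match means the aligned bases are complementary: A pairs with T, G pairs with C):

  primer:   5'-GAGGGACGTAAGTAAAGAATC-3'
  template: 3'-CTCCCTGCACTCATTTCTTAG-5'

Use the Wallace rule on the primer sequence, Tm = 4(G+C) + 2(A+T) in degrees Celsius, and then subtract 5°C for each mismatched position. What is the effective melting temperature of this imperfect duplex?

Primer base counts: A=9, T=3, G=7, C=2 → A+T=12, G+C=9
Perfect-match Tm = 2(12) + 4(9) = 24 + 36 = 60°C
Mismatches (positions where the bases are not complementary): 1 (at position 10)
Effective Tm = 60 − 1×5 = 60 − 5 = 55°C

55°C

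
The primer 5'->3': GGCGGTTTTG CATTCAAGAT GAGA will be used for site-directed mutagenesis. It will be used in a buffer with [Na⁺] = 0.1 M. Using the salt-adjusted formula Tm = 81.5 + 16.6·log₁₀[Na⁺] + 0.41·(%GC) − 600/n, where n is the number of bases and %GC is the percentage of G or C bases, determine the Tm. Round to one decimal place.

Length n = 24. A=6, T=7, G=8, C=3
G+C = 11, so %GC = 11/24 × 100 = 45.833%
Salt term: 16.6 × (-1) = -16.6
GC term: 0.41 × 45.833 = 18.792; length term: −600/24 = −25
Tm = 81.5 + (-16.6) + 18.792 − 25 = 58.692 → 58.7°C

58.7°C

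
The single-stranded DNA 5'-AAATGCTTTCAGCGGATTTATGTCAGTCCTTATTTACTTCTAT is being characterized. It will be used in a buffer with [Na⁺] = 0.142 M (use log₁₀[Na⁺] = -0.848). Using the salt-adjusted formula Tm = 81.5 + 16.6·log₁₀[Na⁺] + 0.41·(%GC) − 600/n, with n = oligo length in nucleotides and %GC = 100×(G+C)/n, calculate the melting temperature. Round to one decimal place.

66.8°C

Length n = 43. Scanning the sequence gives A=10, C=8, G=6, T=19.
G+C = 14, so %GC = 14/43 × 100 = 32.558%
Salt term: 16.6 × (-0.848) = -14.077
GC term: 0.41 × 32.558 = 13.349; length term: −600/43 = −13.953
Tm = 81.5 + (-14.077) + 13.349 − 13.953 = 66.819 → 66.8°C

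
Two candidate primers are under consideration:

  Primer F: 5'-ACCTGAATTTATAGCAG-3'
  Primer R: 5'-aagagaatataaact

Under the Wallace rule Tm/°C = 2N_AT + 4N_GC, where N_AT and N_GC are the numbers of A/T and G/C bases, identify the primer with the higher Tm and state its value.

Primer F, 46°C

Primer F: A+T=11, G+C=6 → Tm = 2(11)+4(6) = 46°C
Primer R: A+T=12, G+C=3 → Tm = 2(12)+4(3) = 36°C
46°C vs 36°C → primer F is higher.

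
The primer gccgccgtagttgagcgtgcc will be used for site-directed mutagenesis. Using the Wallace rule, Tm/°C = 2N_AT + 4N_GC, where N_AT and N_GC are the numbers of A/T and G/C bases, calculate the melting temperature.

72°C

Base counts: C=7, A=2, G=8, T=4
AT pairs contribute 6, GC pairs contribute 15.
Tm = 2(6) + 4(15) = 12 + 60 = 72°C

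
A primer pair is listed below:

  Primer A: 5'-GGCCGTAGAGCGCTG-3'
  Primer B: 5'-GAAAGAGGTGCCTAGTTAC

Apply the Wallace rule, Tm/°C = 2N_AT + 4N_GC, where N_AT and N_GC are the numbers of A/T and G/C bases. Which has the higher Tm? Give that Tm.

Primer A: A+T=4, G+C=11 → Tm = 2(4)+4(11) = 52°C
Primer B: A+T=10, G+C=9 → Tm = 2(10)+4(9) = 56°C
52°C vs 56°C → primer B is higher.

Primer B, 56°C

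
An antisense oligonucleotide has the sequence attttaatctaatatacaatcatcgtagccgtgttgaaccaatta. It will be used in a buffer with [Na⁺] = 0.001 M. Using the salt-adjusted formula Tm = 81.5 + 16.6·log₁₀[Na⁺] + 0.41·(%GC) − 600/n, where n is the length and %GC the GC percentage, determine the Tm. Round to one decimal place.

30.2°C

Length n = 45. Scanning the sequence gives T=16, G=5, C=8, A=16.
G+C = 13, so %GC = 13/45 × 100 = 28.889%
Salt term: 16.6 × (-3) = -49.8
GC term: 0.41 × 28.889 = 11.844; length term: −600/45 = −13.333
Tm = 81.5 + (-49.8) + 11.844 − 13.333 = 30.211 → 30.2°C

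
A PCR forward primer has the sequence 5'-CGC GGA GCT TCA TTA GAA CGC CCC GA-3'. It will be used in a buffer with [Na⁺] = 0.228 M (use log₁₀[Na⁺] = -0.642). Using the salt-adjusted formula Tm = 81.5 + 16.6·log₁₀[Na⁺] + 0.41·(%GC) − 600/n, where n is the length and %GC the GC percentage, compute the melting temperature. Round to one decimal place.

Length n = 26. Counting bases: G=7, C=9, A=6, T=4
G+C = 16, so %GC = 16/26 × 100 = 61.538%
Salt term: 16.6 × (-0.642) = -10.657
GC term: 0.41 × 61.538 = 25.231; length term: −600/26 = −23.077
Tm = 81.5 + (-10.657) + 25.231 − 23.077 = 72.997 → 73.0°C

73.0°C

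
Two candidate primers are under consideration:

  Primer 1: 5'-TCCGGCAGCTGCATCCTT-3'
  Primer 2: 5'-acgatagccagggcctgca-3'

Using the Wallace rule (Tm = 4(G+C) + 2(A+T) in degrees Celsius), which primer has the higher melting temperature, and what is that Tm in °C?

Primer 2, 62°C

Primer 1: A+T=7, G+C=11 → Tm = 2(7)+4(11) = 58°C
Primer 2: A+T=7, G+C=12 → Tm = 2(7)+4(12) = 62°C
58°C vs 62°C → primer 2 is higher.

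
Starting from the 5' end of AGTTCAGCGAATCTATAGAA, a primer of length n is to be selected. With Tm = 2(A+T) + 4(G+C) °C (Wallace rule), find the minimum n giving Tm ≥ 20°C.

First 6 bases: AGTTCA → Tm = 16°C (< 20°C)
First 7 bases: AGTTCAG → Tm = 20°C (≥ 20°C)
Since every base adds ≥2°C, Tm only increases with n, so the threshold is first crossed at n = 7.

n = 7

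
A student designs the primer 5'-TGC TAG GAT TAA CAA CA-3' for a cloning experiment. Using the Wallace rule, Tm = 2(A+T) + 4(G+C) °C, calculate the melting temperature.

C=3, A=7, T=4, G=3
So N_AT = 11 and N_GC = 6.
Tm = 2×11 + 4×6 = 46°C

46°C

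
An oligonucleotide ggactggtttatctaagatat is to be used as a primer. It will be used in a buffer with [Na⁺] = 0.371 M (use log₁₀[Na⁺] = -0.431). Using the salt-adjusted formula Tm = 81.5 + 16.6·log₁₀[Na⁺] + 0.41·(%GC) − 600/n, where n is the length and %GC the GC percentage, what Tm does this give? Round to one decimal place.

59.4°C

Length n = 21. Scanning the sequence gives T=8, G=5, A=6, C=2.
G+C = 7, so %GC = 7/21 × 100 = 33.333%
Salt term: 16.6 × (-0.431) = -7.155
GC term: 0.41 × 33.333 = 13.667; length term: −600/21 = −28.571
Tm = 81.5 + (-7.155) + 13.667 − 28.571 = 59.441 → 59.4°C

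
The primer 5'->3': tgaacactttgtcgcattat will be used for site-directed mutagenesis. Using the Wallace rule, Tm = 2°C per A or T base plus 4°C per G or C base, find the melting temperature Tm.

54°C

Scanning the sequence gives T=8, C=4, G=3, A=5.
A+T = 13, G+C = 7
Tm = 2(13) + 4(7) = 26 + 28 = 54°C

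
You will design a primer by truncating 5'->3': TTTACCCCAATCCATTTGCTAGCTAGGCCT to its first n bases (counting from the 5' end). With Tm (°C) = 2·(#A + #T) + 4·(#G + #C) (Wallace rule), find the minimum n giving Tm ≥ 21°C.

First 7 bases: TTTACCC → Tm = 20°C (< 21°C)
First 8 bases: TTTACCCC → Tm = 24°C (≥ 21°C)
Since every base adds ≥2°C, Tm only increases with n, so the threshold is first crossed at n = 8.

n = 8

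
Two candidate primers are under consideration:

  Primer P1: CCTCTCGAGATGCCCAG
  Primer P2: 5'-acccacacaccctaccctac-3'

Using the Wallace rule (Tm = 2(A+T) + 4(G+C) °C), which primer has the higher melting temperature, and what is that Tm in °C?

Primer P1: A+T=6, G+C=11 → Tm = 2(6)+4(11) = 56°C
Primer P2: A+T=8, G+C=12 → Tm = 2(8)+4(12) = 64°C
56°C vs 64°C → primer P2 is higher.

Primer P2, 64°C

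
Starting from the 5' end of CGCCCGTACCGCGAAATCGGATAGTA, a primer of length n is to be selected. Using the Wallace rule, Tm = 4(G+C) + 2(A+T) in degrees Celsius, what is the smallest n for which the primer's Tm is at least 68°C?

n = 20

First 19 bases: CGCCCGTACCGCGAAATCG → Tm = 64°C (< 68°C)
First 20 bases: CGCCCGTACCGCGAAATCGG → Tm = 68°C (≥ 68°C)
Since every base adds ≥2°C, Tm only increases with n, so the threshold is first crossed at n = 20.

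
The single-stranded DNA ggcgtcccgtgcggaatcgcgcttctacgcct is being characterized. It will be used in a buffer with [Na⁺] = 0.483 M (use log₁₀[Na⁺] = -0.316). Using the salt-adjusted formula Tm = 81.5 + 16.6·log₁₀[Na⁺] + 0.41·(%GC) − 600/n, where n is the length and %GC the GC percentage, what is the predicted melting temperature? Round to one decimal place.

85.7°C

Length n = 32. Counting bases: A=3, T=7, C=12, G=10
G+C = 22, so %GC = 22/32 × 100 = 68.75%
Salt term: 16.6 × (-0.316) = -5.246
GC term: 0.41 × 68.75 = 28.188; length term: −600/32 = −18.75
Tm = 81.5 + (-5.246) + 28.188 − 18.75 = 85.692 → 85.7°C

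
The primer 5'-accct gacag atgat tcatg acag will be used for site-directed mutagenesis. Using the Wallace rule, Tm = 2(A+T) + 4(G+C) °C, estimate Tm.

70°C

T=5, A=8, C=6, G=5
So N_AT = 13 and N_GC = 11.
Tm = 4·11 + 2·13 = 44 + 26 = 70°C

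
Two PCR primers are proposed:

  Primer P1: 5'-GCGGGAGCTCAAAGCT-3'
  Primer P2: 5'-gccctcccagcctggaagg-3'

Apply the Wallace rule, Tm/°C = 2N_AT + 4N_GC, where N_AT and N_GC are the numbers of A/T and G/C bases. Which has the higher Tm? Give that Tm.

Primer P2, 66°C

Primer P1: A+T=6, G+C=10 → Tm = 2(6)+4(10) = 52°C
Primer P2: A+T=5, G+C=14 → Tm = 2(5)+4(14) = 66°C
52°C vs 66°C → primer P2 is higher.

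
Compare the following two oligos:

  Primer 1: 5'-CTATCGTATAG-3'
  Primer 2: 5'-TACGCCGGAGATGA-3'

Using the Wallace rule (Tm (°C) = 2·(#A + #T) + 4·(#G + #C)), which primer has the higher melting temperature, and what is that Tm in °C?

Primer 2, 44°C

Primer 1: A+T=7, G+C=4 → Tm = 2(7)+4(4) = 30°C
Primer 2: A+T=6, G+C=8 → Tm = 2(6)+4(8) = 44°C
30°C vs 44°C → primer 2 is higher.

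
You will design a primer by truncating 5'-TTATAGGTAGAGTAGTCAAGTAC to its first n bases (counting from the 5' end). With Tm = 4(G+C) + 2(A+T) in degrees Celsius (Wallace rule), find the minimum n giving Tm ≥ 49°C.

First 18 bases: TTATAGGTAGAGTAGTCA → Tm = 48°C (< 49°C)
First 19 bases: TTATAGGTAGAGTAGTCAA → Tm = 50°C (≥ 49°C)
Each additional base adds 2°C (A/T) or 4°C (G/C), so Tm is non-decreasing in n; n = 19 is the first length to reach 49°C.

n = 19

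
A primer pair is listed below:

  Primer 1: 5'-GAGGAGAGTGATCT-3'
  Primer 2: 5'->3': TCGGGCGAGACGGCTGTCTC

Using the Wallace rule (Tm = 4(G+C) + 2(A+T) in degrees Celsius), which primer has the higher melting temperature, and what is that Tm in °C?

Primer 1: A+T=7, G+C=7 → Tm = 2(7)+4(7) = 42°C
Primer 2: A+T=6, G+C=14 → Tm = 2(6)+4(14) = 68°C
42°C vs 68°C → primer 2 is higher.

Primer 2, 68°C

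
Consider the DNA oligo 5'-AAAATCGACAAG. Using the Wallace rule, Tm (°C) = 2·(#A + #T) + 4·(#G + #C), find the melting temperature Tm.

Base counts: A=7, T=1, C=2, G=2
So N_AT = 8 and N_GC = 4.
Tm = 4·4 + 2·8 = 16 + 16 = 32°C

32°C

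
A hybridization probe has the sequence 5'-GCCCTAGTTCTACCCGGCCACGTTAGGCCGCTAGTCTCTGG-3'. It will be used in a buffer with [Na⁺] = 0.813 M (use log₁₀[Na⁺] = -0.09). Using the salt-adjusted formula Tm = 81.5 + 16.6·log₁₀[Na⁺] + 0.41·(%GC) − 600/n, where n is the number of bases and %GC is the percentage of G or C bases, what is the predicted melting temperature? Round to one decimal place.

91.4°C

Length n = 41. Base counts: A=5, C=15, G=11, T=10
G+C = 26, so %GC = 26/41 × 100 = 63.415%
Salt term: 16.6 × (-0.09) = -1.494
GC term: 0.41 × 63.415 = 26; length term: −600/41 = −14.634
Tm = 81.5 + (-1.494) + 26 − 14.634 = 91.372 → 91.4°C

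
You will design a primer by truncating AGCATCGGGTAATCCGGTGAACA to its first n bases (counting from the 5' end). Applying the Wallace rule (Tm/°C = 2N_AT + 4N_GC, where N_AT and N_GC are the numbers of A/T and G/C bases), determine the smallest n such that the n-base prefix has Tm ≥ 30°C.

First 8 bases: AGCATCGG → Tm = 26°C (< 30°C)
First 9 bases: AGCATCGGG → Tm = 30°C (≥ 30°C)
Each additional base adds 2°C (A/T) or 4°C (G/C), so Tm is non-decreasing in n; n = 9 is the first length to reach 30°C.

n = 9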